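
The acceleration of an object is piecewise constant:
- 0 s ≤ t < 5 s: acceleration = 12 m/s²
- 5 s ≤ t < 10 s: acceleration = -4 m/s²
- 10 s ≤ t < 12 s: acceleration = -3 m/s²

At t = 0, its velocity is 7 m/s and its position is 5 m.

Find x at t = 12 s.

563 m

On each constant-a segment, Δv = aΔt and Δx = v₀Δt + ½aΔt²; chain segment to segment.
0–5 s: v starts 7 m/s; Δx = 7·5 + ½·12·5² = 185 m; v ends 67 m/s.
5–10 s: v starts 67 m/s; Δx = 67·5 + ½·-4·5² = 285 m; v ends 47 m/s.
10–12 s: v starts 47 m/s; Δx = 47·2 + ½·-3·2² = 88 m; v ends 41 m/s.
x(12) = 5 + Σ Δx = 563 m.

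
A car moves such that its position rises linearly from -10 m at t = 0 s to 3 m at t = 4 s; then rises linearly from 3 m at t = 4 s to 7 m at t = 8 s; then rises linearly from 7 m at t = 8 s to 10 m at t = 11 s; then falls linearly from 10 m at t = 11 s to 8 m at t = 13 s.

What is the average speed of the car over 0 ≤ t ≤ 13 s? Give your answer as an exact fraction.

Average speed = (total path length)/(elapsed time); on a piecewise-linear x-t graph the path length is Σ|Δx|.
0–4 s: |Δx| = |3 − -10| = 13 m
4–8 s: |Δx| = |7 − 3| = 4 m
8–11 s: |Δx| = |10 − 7| = 3 m
11–13 s: |Δx| = |8 − 10| = 2 m
Total path = 22 m; average speed = 22/13 = 22/13 m/s.

22/13 m/s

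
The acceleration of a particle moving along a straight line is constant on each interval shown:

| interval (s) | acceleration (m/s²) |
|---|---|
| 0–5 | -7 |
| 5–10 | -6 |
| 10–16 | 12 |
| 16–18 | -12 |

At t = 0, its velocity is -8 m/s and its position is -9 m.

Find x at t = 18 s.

-674.5 m

On each constant-a segment, Δv = aΔt and Δx = v₀Δt + ½aΔt²; chain segment to segment.
0–5 s: v starts -8 m/s; Δx = -8·5 + ½·-7·5² = -127.5 m; v ends -43 m/s.
5–10 s: v starts -43 m/s; Δx = -43·5 + ½·-6·5² = -290 m; v ends -73 m/s.
10–16 s: v starts -73 m/s; Δx = -73·6 + ½·12·6² = -222 m; v ends -1 m/s.
16–18 s: v starts -1 m/s; Δx = -1·2 + ½·-12·2² = -26 m; v ends -25 m/s.
x(18) = -9 + Σ Δx = -674.5 m.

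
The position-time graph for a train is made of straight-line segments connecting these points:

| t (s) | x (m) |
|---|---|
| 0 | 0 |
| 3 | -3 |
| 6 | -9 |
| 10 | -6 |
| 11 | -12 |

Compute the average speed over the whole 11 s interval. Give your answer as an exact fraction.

Average speed = (total path length)/(elapsed time); on a piecewise-linear x-t graph the path length is Σ|Δx|.
0–3 s: |Δx| = |-3 − 0| = 3 m
3–6 s: |Δx| = |-9 − -3| = 6 m
6–10 s: |Δx| = |-6 − -9| = 3 m
10–11 s: |Δx| = |-12 − -6| = 6 m
Total path = 18 m; average speed = 18/11 = 18/11 m/s.

18/11 m/s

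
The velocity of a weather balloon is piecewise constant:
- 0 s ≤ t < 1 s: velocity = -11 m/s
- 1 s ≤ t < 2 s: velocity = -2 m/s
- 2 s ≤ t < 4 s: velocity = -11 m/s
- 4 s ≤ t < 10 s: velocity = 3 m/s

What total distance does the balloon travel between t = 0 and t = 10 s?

Distance (not displacement) is the total path length: add the absolute areas under v-t.
0–1 s: |-11| × 1 = 11 m
1–2 s: |-2| × 1 = 2 m
2–4 s: |-11| × 2 = 22 m
4–10 s: |3| × 6 = 18 m
Total distance = 53 m

53 m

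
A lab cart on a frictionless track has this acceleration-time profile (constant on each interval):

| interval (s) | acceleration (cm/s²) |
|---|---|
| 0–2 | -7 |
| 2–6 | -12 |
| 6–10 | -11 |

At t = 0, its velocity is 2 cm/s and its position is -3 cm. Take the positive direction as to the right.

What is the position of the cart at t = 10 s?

On each constant-a segment, Δv = aΔt and Δx = v₀Δt + ½aΔt²; chain segment to segment.
0–2 s: v starts 2 cm/s; Δx = 2·2 + ½·-7·2² = -10 cm; v ends -12 cm/s.
2–6 s: v starts -12 cm/s; Δx = -12·4 + ½·-12·4² = -144 cm; v ends -60 cm/s.
6–10 s: v starts -60 cm/s; Δx = -60·4 + ½·-11·4² = -328 cm; v ends -104 cm/s.
x(10) = -3 + Σ Δx = -485 cm.

-485 cm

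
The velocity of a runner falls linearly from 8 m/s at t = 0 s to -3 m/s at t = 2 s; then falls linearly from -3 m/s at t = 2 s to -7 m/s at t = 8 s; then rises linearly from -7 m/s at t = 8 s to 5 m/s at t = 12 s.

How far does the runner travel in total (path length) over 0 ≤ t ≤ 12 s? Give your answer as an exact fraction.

1616/33 m

Total distance travelled is ∫|v| dt — sum the magnitudes of each area piece.
0–2 s: v = 0 at t = 16/11 s; triangle areas 64/11 + 9/11 = 73/11 m
2–8 s: |½(-3 + -7)(6)| = 30 m
8–12 s: v = 0 at t = 31/3 s; triangle areas 49/6 + 25/6 = 37/3 m
Total distance = 1616/33 m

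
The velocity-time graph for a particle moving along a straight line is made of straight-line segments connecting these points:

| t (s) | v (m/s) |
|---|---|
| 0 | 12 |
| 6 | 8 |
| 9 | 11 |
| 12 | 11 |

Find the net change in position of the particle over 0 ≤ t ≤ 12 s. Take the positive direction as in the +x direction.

121.5 m

Displacement is the signed area under the v-t curve.
0–6 s: ½(12 + 8)(6) = 60 m
6–9 s: ½(8 + 11)(3) = 28.5 m
9–12 s: 11 × 3 = 33 m
Net displacement = 121.5 m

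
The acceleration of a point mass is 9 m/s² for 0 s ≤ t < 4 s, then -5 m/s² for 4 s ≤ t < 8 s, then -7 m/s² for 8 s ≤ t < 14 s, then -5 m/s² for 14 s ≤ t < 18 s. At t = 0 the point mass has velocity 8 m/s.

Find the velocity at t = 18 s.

Δv equals the area under the a-t graph; then v = v₀ + Δv.
0–4 s: 9 × 4 = 36 m/s
4–8 s: -5 × 4 = -20 m/s
8–14 s: -7 × 6 = -42 m/s
14–18 s: -5 × 4 = -20 m/s
Δv = -46 m/s, so v(18) = 8 + (-46) = -38 m/s.

-38 m/s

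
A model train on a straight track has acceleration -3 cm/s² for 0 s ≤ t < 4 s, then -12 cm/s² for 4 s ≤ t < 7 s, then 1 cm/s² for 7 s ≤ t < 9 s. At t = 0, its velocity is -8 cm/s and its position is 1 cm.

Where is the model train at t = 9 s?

-279 cm

On each constant-a segment, Δv = aΔt and Δx = v₀Δt + ½aΔt²; chain segment to segment.
0–4 s: v starts -8 cm/s; Δx = -8·4 + ½·-3·4² = -56 cm; v ends -20 cm/s.
4–7 s: v starts -20 cm/s; Δx = -20·3 + ½·-12·3² = -114 cm; v ends -56 cm/s.
7–9 s: v starts -56 cm/s; Δx = -56·2 + ½·1·2² = -110 cm; v ends -54 cm/s.
x(9) = 1 + Σ Δx = -279 cm.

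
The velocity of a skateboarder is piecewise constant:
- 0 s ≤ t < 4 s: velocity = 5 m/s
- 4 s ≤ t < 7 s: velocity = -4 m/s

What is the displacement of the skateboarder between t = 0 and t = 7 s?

8 m

Net displacement equals the area under the velocity-time graph (areas below the axis count negative).
0–4 s: 5 × 4 = 20 m
4–7 s: -4 × 3 = -12 m
Net displacement = 8 m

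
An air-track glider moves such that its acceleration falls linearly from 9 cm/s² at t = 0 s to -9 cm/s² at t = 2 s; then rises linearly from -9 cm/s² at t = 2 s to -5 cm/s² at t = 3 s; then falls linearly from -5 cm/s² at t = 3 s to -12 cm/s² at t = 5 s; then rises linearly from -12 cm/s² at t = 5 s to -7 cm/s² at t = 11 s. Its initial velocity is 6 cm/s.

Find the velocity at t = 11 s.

-75 cm/s

Δv equals the area under the a-t graph; then v = v₀ + Δv.
0–2 s: ½(9 + -9)(2) = 0 cm/s
2–3 s: ½(-9 + -5)(1) = -7 cm/s
3–5 s: ½(-5 + -12)(2) = -17 cm/s
5–11 s: ½(-12 + -7)(6) = -57 cm/s
Δv = -81 cm/s, so v(11) = 6 + (-81) = -75 cm/s.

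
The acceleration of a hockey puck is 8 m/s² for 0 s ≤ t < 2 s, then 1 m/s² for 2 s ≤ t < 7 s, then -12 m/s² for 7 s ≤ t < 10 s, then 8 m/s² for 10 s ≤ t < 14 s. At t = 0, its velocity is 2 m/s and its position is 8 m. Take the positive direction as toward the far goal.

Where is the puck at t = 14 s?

157.5 m

On each constant-a segment, Δv = aΔt and Δx = v₀Δt + ½aΔt²; chain segment to segment.
0–2 s: v starts 2 m/s; Δx = 2·2 + ½·8·2² = 20 m; v ends 18 m/s.
2–7 s: v starts 18 m/s; Δx = 18·5 + ½·1·5² = 102.5 m; v ends 23 m/s.
7–10 s: v starts 23 m/s; Δx = 23·3 + ½·-12·3² = 15 m; v ends -13 m/s.
10–14 s: v starts -13 m/s; Δx = -13·4 + ½·8·4² = 12 m; v ends 19 m/s.
x(14) = 8 + Σ Δx = 157.5 m.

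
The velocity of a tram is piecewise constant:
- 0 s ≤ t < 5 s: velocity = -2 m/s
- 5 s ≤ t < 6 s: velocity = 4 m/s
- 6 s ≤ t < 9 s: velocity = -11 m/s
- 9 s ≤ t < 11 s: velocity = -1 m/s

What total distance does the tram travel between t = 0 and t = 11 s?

Total distance travelled is ∫|v| dt — sum the magnitudes of each area piece.
0–5 s: |-2| × 5 = 10 m
5–6 s: |4| × 1 = 4 m
6–9 s: |-11| × 3 = 33 m
9–11 s: |-1| × 2 = 2 m
Total distance = 49 m

49 m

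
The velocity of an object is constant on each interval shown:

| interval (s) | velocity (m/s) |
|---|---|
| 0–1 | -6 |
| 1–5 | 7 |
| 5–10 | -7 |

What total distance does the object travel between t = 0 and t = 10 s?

Distance (not displacement) is the total path length: add the absolute areas under v-t.
0–1 s: |-6| × 1 = 6 m
1–5 s: |7| × 4 = 28 m
5–10 s: |-7| × 5 = 35 m
Total distance = 69 m

69 m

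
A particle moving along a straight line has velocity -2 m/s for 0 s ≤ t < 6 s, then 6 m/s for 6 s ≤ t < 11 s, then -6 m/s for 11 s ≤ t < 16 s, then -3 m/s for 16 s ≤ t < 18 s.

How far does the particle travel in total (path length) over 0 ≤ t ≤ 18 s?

78 m

Distance (not displacement) is the total path length: add the absolute areas under v-t.
0–6 s: |-2| × 6 = 12 m
6–11 s: |6| × 5 = 30 m
11–16 s: |-6| × 5 = 30 m
16–18 s: |-3| × 2 = 6 m
Total distance = 78 m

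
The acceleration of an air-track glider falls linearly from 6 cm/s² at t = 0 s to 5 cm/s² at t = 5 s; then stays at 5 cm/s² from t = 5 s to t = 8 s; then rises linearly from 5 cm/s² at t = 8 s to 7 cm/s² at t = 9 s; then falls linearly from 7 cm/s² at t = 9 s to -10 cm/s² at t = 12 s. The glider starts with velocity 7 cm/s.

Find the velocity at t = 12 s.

51 cm/s

Δv equals the area under the a-t graph; then v = v₀ + Δv.
0–5 s: ½(6 + 5)(5) = 27.5 cm/s
5–8 s: 5 × 3 = 15 cm/s
8–9 s: ½(5 + 7)(1) = 6 cm/s
9–12 s: ½(7 + -10)(3) = -4.5 cm/s
Δv = 44 cm/s, so v(12) = 7 + (44) = 51 cm/s.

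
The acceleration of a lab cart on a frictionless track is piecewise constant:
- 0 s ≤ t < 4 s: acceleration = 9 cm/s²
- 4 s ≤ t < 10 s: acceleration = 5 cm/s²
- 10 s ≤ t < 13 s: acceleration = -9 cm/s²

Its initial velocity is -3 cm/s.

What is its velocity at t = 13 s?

Δv equals the area under the a-t graph; then v = v₀ + Δv.
0–4 s: 9 × 4 = 36 cm/s
4–10 s: 5 × 6 = 30 cm/s
10–13 s: -9 × 3 = -27 cm/s
Δv = 39 cm/s, so v(13) = -3 + (39) = 36 cm/s.

36 cm/s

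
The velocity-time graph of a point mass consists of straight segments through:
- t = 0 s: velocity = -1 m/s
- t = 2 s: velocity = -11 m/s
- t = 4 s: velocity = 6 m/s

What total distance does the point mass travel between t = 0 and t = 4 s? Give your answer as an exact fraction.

361/17 m

Total distance travelled is ∫|v| dt — sum the magnitudes of each area piece.
0–2 s: |½(-1 + -11)(2)| = 12 m
2–4 s: v = 0 at t = 56/17 s; triangle areas 121/17 + 36/17 = 157/17 m
Total distance = 361/17 m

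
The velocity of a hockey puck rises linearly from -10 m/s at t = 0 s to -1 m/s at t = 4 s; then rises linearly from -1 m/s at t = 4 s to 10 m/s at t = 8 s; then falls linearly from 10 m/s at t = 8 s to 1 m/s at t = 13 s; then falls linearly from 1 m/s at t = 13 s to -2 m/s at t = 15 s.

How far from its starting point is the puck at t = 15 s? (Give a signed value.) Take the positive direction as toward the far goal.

22.5 m

Displacement is the signed area under the v-t curve.
0–4 s: ½(-10 + -1)(4) = -22 m
4–8 s: ½(-1 + 10)(4) = 18 m
8–13 s: ½(10 + 1)(5) = 27.5 m
13–15 s: ½(1 + -2)(2) = -1 m
Net displacement = 22.5 m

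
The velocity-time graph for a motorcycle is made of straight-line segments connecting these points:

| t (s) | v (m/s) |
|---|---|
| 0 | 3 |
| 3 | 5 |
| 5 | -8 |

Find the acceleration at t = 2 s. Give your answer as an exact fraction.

2/3 m/s²

Acceleration is the slope of the v-t graph on 0–3 s: (5 − 3)/(3 − 0) = 2/3 m/s².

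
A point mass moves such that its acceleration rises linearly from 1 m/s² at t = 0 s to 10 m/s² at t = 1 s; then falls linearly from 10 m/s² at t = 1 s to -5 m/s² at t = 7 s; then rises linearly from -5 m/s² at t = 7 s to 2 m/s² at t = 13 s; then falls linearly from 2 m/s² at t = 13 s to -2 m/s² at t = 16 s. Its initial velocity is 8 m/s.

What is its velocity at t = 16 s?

19.5 m/s

Δv equals the area under the a-t graph; then v = v₀ + Δv.
0–1 s: ½(1 + 10)(1) = 5.5 m/s
1–7 s: ½(10 + -5)(6) = 15 m/s
7–13 s: ½(-5 + 2)(6) = -9 m/s
13–16 s: ½(2 + -2)(3) = 0 m/s
Δv = 11.5 m/s, so v(16) = 8 + (11.5) = 19.5 m/s.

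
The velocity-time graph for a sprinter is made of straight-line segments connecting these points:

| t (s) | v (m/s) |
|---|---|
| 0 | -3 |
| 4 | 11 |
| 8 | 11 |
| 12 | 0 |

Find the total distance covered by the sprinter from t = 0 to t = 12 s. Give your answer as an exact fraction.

Distance (not displacement) is the total path length: add the absolute areas under v-t.
0–4 s: v = 0 at t = 6/7 s; triangle areas 9/7 + 121/7 = 130/7 m
4–8 s: |11| × 4 = 44 m
8–12 s: |½(11 + 0)(4)| = 22 m
Total distance = 592/7 m

592/7 m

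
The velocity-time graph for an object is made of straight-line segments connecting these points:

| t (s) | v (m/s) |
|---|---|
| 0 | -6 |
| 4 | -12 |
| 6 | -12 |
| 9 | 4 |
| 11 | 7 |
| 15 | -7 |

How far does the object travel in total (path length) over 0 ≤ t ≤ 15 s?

Total distance travelled is ∫|v| dt — sum the magnitudes of each area piece.
0–4 s: |½(-6 + -12)(4)| = 36 m
4–6 s: |-12| × 2 = 24 m
6–9 s: v = 0 at t = 8.25 s; triangle areas 13.5 + 1.5 = 15 m
9–11 s: |½(4 + 7)(2)| = 11 m
11–15 s: v = 0 at t = 13 s; triangle areas 7 + 7 = 14 m
Total distance = 100 m

100 m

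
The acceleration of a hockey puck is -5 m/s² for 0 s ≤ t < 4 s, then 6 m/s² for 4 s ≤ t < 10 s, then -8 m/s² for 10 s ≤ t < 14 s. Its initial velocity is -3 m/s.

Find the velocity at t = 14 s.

Δv equals the area under the a-t graph; then v = v₀ + Δv.
0–4 s: -5 × 4 = -20 m/s
4–10 s: 6 × 6 = 36 m/s
10–14 s: -8 × 4 = -32 m/s
Δv = -16 m/s, so v(14) = -3 + (-16) = -19 m/s.

-19 m/s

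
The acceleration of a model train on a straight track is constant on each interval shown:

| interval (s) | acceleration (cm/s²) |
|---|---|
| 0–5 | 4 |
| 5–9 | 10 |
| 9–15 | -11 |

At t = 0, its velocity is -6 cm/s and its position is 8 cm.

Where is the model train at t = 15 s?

On each constant-a segment, Δv = aΔt and Δx = v₀Δt + ½aΔt²; chain segment to segment.
0–5 s: v starts -6 cm/s; Δx = -6·5 + ½·4·5² = 20 cm; v ends 14 cm/s.
5–9 s: v starts 14 cm/s; Δx = 14·4 + ½·10·4² = 136 cm; v ends 54 cm/s.
9–15 s: v starts 54 cm/s; Δx = 54·6 + ½·-11·6² = 126 cm; v ends -12 cm/s.
x(15) = 8 + Σ Δx = 290 cm.

290 cm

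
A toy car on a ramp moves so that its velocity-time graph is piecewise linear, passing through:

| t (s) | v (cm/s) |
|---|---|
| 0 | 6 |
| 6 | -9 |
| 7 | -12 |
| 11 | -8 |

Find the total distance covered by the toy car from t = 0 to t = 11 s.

73.9 cm

Total distance travelled is ∫|v| dt — sum the magnitudes of each area piece.
0–6 s: v = 0 at t = 2.4 s; triangle areas 7.2 + 16.2 = 23.4 cm
6–7 s: |½(-9 + -12)(1)| = 10.5 cm
7–11 s: |½(-12 + -8)(4)| = 40 cm
Total distance = 73.9 cm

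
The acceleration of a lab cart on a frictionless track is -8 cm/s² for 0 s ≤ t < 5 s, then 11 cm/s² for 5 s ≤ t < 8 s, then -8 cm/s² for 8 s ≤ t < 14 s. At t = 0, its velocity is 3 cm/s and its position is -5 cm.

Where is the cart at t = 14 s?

-319.5 cm

On each constant-a segment, Δv = aΔt and Δx = v₀Δt + ½aΔt²; chain segment to segment.
0–5 s: v starts 3 cm/s; Δx = 3·5 + ½·-8·5² = -85 cm; v ends -37 cm/s.
5–8 s: v starts -37 cm/s; Δx = -37·3 + ½·11·3² = -61.5 cm; v ends -4 cm/s.
8–14 s: v starts -4 cm/s; Δx = -4·6 + ½·-8·6² = -168 cm; v ends -52 cm/s.
x(14) = -5 + Σ Δx = -319.5 cm.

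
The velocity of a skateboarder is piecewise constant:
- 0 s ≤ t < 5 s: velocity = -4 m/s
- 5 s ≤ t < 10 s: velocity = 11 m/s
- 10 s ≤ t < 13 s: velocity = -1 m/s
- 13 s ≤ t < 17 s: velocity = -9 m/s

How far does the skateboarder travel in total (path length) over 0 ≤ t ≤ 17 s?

Distance (not displacement) is the total path length: add the absolute areas under v-t.
0–5 s: |-4| × 5 = 20 m
5–10 s: |11| × 5 = 55 m
10–13 s: |-1| × 3 = 3 m
13–17 s: |-9| × 4 = 36 m
Total distance = 114 m

114 m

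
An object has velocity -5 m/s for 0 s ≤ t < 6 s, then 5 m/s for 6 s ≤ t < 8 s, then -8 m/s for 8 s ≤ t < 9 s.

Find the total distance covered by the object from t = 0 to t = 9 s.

48 m

Distance (not displacement) is the total path length: add the absolute areas under v-t.
0–6 s: |-5| × 6 = 30 m
6–8 s: |5| × 2 = 10 m
8–9 s: |-8| × 1 = 8 m
Total distance = 48 m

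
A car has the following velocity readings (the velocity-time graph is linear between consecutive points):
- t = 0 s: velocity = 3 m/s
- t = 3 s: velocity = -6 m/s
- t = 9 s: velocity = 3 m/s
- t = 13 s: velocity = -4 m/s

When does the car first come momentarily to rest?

v changes sign on 0–3 s (from 3 to -6); the graph is linear there, so v = 0 at t = 0 + (-3)·(3 − 0)/(-6 − 3) = 1 s.

t = 1 s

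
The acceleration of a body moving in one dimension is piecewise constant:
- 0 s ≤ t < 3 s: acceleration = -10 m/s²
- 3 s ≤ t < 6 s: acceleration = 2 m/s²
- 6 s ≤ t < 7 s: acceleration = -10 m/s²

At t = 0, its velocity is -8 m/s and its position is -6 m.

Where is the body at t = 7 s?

On each constant-a segment, Δv = aΔt and Δx = v₀Δt + ½aΔt²; chain segment to segment.
0–3 s: v starts -8 m/s; Δx = -8·3 + ½·-10·3² = -69 m; v ends -38 m/s.
3–6 s: v starts -38 m/s; Δx = -38·3 + ½·2·3² = -105 m; v ends -32 m/s.
6–7 s: v starts -32 m/s; Δx = -32·1 + ½·-10·1² = -37 m; v ends -42 m/s.
x(7) = -6 + Σ Δx = -217 m.

-217 m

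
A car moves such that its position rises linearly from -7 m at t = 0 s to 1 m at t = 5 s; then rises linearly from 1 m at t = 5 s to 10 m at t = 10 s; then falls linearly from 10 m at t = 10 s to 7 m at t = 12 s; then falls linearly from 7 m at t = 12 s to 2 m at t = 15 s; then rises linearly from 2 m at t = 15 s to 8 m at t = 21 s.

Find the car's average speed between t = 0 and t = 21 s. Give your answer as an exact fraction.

31/21 m/s

Average speed = (total path length)/(elapsed time); on a piecewise-linear x-t graph the path length is Σ|Δx|.
0–5 s: |Δx| = |1 − -7| = 8 m
5–10 s: |Δx| = |10 − 1| = 9 m
10–12 s: |Δx| = |7 − 10| = 3 m
12–15 s: |Δx| = |2 − 7| = 5 m
15–21 s: |Δx| = |8 − 2| = 6 m
Total path = 31 m; average speed = 31/21 = 31/21 m/s.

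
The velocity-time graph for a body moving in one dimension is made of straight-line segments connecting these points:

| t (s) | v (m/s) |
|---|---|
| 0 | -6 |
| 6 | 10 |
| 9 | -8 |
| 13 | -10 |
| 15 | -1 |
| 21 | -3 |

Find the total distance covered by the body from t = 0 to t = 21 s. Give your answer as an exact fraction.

589/6 m

Distance (not displacement) is the total path length: add the absolute areas under v-t.
0–6 s: v = 0 at t = 2.25 s; triangle areas 6.75 + 18.75 = 25.5 m
6–9 s: v = 0 at t = 23/3 s; triangle areas 25/3 + 16/3 = 41/3 m
9–13 s: |½(-8 + -10)(4)| = 36 m
13–15 s: |½(-10 + -1)(2)| = 11 m
15–21 s: |½(-1 + -3)(6)| = 12 m
Total distance = 589/6 m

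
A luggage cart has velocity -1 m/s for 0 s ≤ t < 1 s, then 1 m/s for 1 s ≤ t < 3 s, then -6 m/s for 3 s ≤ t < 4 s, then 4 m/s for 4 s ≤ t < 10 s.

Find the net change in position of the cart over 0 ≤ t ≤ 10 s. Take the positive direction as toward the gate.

Net displacement equals the area under the velocity-time graph (areas below the axis count negative).
0–1 s: -1 × 1 = -1 m
1–3 s: 1 × 2 = 2 m
3–4 s: -6 × 1 = -6 m
4–10 s: 4 × 6 = 24 m
Net displacement = 19 m

19 m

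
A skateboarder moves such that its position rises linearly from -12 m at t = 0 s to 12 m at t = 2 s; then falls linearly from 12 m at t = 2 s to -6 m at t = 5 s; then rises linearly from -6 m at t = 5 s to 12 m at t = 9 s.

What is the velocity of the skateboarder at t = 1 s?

12 m/s

Velocity is the slope of the x-t graph on 0–2 s: (12 − -12)/(2 − 0) = 12 m/s.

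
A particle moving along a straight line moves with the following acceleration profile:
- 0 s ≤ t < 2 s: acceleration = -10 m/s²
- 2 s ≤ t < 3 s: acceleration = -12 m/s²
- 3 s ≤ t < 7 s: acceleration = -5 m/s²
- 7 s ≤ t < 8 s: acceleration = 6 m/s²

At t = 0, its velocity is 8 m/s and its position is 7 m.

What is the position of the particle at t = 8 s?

-192 m

On each constant-a segment, Δv = aΔt and Δx = v₀Δt + ½aΔt²; chain segment to segment.
0–2 s: v starts 8 m/s; Δx = 8·2 + ½·-10·2² = -4 m; v ends -12 m/s.
2–3 s: v starts -12 m/s; Δx = -12·1 + ½·-12·1² = -18 m; v ends -24 m/s.
3–7 s: v starts -24 m/s; Δx = -24·4 + ½·-5·4² = -136 m; v ends -44 m/s.
7–8 s: v starts -44 m/s; Δx = -44·1 + ½·6·1² = -41 m; v ends -38 m/s.
x(8) = 7 + Σ Δx = -192 m.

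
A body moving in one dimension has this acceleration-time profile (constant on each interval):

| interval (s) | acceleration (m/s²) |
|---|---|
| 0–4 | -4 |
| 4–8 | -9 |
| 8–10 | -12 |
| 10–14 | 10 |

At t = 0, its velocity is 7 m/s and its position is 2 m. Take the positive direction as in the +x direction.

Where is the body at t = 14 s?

-420 m

On each constant-a segment, Δv = aΔt and Δx = v₀Δt + ½aΔt²; chain segment to segment.
0–4 s: v starts 7 m/s; Δx = 7·4 + ½·-4·4² = -4 m; v ends -9 m/s.
4–8 s: v starts -9 m/s; Δx = -9·4 + ½·-9·4² = -108 m; v ends -45 m/s.
8–10 s: v starts -45 m/s; Δx = -45·2 + ½·-12·2² = -114 m; v ends -69 m/s.
10–14 s: v starts -69 m/s; Δx = -69·4 + ½·10·4² = -196 m; v ends -29 m/s.
x(14) = 2 + Σ Δx = -420 m.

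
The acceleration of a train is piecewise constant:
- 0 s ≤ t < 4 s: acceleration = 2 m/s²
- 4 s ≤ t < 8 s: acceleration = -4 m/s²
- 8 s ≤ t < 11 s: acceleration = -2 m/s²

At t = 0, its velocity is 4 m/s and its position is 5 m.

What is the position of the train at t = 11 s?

On each constant-a segment, Δv = aΔt and Δx = v₀Δt + ½aΔt²; chain segment to segment.
0–4 s: v starts 4 m/s; Δx = 4·4 + ½·2·4² = 32 m; v ends 12 m/s.
4–8 s: v starts 12 m/s; Δx = 12·4 + ½·-4·4² = 16 m; v ends -4 m/s.
8–11 s: v starts -4 m/s; Δx = -4·3 + ½·-2·3² = -21 m; v ends -10 m/s.
x(11) = 5 + Σ Δx = 32 m.

32 m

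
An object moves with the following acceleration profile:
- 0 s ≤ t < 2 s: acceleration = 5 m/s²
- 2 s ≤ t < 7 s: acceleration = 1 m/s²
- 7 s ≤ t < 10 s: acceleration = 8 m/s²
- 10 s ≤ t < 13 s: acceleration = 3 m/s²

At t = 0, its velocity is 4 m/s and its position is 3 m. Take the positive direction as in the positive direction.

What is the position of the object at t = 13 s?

339 m

On each constant-a segment, Δv = aΔt and Δx = v₀Δt + ½aΔt²; chain segment to segment.
0–2 s: v starts 4 m/s; Δx = 4·2 + ½·5·2² = 18 m; v ends 14 m/s.
2–7 s: v starts 14 m/s; Δx = 14·5 + ½·1·5² = 82.5 m; v ends 19 m/s.
7–10 s: v starts 19 m/s; Δx = 19·3 + ½·8·3² = 93 m; v ends 43 m/s.
10–13 s: v starts 43 m/s; Δx = 43·3 + ½·3·3² = 142.5 m; v ends 52 m/s.
x(13) = 3 + Σ Δx = 339 m.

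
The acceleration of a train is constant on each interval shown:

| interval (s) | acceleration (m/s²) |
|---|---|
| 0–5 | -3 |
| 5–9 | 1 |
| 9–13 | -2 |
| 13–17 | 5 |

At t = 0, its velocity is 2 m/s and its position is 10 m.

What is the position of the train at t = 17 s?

-141.5 m

On each constant-a segment, Δv = aΔt and Δx = v₀Δt + ½aΔt²; chain segment to segment.
0–5 s: v starts 2 m/s; Δx = 2·5 + ½·-3·5² = -27.5 m; v ends -13 m/s.
5–9 s: v starts -13 m/s; Δx = -13·4 + ½·1·4² = -44 m; v ends -9 m/s.
9–13 s: v starts -9 m/s; Δx = -9·4 + ½·-2·4² = -52 m; v ends -17 m/s.
13–17 s: v starts -17 m/s; Δx = -17·4 + ½·5·4² = -28 m; v ends 3 m/s.
x(17) = 10 + Σ Δx = -141.5 m.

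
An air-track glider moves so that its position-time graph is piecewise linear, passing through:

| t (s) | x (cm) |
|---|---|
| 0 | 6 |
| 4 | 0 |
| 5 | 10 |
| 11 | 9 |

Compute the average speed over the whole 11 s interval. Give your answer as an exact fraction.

17/11 cm/s

Average speed = (total path length)/(elapsed time); on a piecewise-linear x-t graph the path length is Σ|Δx|.
0–4 s: |Δx| = |0 − 6| = 6 cm
4–5 s: |Δx| = |10 − 0| = 10 cm
5–11 s: |Δx| = |9 − 10| = 1 cm
Total path = 17 cm; average speed = 17/11 = 17/11 cm/s.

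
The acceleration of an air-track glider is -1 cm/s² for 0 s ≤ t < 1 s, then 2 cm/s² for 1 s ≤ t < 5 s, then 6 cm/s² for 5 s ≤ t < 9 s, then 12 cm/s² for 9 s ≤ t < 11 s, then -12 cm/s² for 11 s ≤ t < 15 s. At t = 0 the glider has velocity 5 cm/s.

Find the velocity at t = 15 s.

12 cm/s

Δv equals the area under the a-t graph; then v = v₀ + Δv.
0–1 s: -1 × 1 = -1 cm/s
1–5 s: 2 × 4 = 8 cm/s
5–9 s: 6 × 4 = 24 cm/s
9–11 s: 12 × 2 = 24 cm/s
11–15 s: -12 × 4 = -48 cm/s
Δv = 7 cm/s, so v(15) = 5 + (7) = 12 cm/s.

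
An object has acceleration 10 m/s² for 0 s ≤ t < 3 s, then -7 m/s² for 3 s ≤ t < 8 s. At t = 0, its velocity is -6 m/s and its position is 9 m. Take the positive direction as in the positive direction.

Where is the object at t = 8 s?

On each constant-a segment, Δv = aΔt and Δx = v₀Δt + ½aΔt²; chain segment to segment.
0–3 s: v starts -6 m/s; Δx = -6·3 + ½·10·3² = 27 m; v ends 24 m/s.
3–8 s: v starts 24 m/s; Δx = 24·5 + ½·-7·5² = 32.5 m; v ends -11 m/s.
x(8) = 9 + Σ Δx = 68.5 m.

68.5 m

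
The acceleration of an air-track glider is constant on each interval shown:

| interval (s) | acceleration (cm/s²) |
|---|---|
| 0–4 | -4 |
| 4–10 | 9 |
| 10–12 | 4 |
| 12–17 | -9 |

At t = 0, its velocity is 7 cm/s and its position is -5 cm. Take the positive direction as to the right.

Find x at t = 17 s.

349.5 cm

On each constant-a segment, Δv = aΔt and Δx = v₀Δt + ½aΔt²; chain segment to segment.
0–4 s: v starts 7 cm/s; Δx = 7·4 + ½·-4·4² = -4 cm; v ends -9 cm/s.
4–10 s: v starts -9 cm/s; Δx = -9·6 + ½·9·6² = 108 cm; v ends 45 cm/s.
10–12 s: v starts 45 cm/s; Δx = 45·2 + ½·4·2² = 98 cm; v ends 53 cm/s.
12–17 s: v starts 53 cm/s; Δx = 53·5 + ½·-9·5² = 152.5 cm; v ends 8 cm/s.
x(17) = -5 + Σ Δx = 349.5 cm.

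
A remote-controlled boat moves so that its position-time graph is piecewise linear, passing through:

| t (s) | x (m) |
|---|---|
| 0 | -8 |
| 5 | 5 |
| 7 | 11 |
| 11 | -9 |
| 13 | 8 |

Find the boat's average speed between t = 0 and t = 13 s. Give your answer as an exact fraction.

Average speed = (total path length)/(elapsed time); on a piecewise-linear x-t graph the path length is Σ|Δx|.
0–5 s: |Δx| = |5 − -8| = 13 m
5–7 s: |Δx| = |11 − 5| = 6 m
7–11 s: |Δx| = |-9 − 11| = 20 m
11–13 s: |Δx| = |8 − -9| = 17 m
Total path = 56 m; average speed = 56/13 = 56/13 m/s.

56/13 m/s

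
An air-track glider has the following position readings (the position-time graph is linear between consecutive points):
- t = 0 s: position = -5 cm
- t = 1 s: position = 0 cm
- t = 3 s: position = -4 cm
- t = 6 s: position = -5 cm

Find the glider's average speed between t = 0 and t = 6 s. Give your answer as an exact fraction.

Average speed = (total path length)/(elapsed time); on a piecewise-linear x-t graph the path length is Σ|Δx|.
0–1 s: |Δx| = |0 − -5| = 5 cm
1–3 s: |Δx| = |-4 − 0| = 4 cm
3–6 s: |Δx| = |-5 − -4| = 1 cm
Total path = 10 cm; average speed = 10/6 = 5/3 cm/s.

5/3 cm/s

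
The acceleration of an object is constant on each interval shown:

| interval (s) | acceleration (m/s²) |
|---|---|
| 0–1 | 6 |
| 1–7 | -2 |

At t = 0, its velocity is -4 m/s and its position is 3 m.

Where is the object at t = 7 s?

-22 m

On each constant-a segment, Δv = aΔt and Δx = v₀Δt + ½aΔt²; chain segment to segment.
0–1 s: v starts -4 m/s; Δx = -4·1 + ½·6·1² = -1 m; v ends 2 m/s.
1–7 s: v starts 2 m/s; Δx = 2·6 + ½·-2·6² = -24 m; v ends -10 m/s.
x(7) = 3 + Σ Δx = -22 m.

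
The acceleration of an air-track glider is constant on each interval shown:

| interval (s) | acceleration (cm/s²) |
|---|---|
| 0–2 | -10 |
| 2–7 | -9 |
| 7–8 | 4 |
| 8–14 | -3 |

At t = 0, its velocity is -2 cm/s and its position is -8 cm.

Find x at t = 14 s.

On each constant-a segment, Δv = aΔt and Δx = v₀Δt + ½aΔt²; chain segment to segment.
0–2 s: v starts -2 cm/s; Δx = -2·2 + ½·-10·2² = -24 cm; v ends -22 cm/s.
2–7 s: v starts -22 cm/s; Δx = -22·5 + ½·-9·5² = -222.5 cm; v ends -67 cm/s.
7–8 s: v starts -67 cm/s; Δx = -67·1 + ½·4·1² = -65 cm; v ends -63 cm/s.
8–14 s: v starts -63 cm/s; Δx = -63·6 + ½·-3·6² = -432 cm; v ends -81 cm/s.
x(14) = -8 + Σ Δx = -751.5 cm.

-751.5 cm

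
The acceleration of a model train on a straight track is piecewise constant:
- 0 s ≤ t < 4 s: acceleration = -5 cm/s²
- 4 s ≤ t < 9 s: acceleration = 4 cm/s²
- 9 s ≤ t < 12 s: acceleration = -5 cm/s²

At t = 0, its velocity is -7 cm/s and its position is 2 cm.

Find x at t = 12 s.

-194.5 cm

On each constant-a segment, Δv = aΔt and Δx = v₀Δt + ½aΔt²; chain segment to segment.
0–4 s: v starts -7 cm/s; Δx = -7·4 + ½·-5·4² = -68 cm; v ends -27 cm/s.
4–9 s: v starts -27 cm/s; Δx = -27·5 + ½·4·5² = -85 cm; v ends -7 cm/s.
9–12 s: v starts -7 cm/s; Δx = -7·3 + ½·-5·3² = -43.5 cm; v ends -22 cm/s.
x(12) = 2 + Σ Δx = -194.5 cm.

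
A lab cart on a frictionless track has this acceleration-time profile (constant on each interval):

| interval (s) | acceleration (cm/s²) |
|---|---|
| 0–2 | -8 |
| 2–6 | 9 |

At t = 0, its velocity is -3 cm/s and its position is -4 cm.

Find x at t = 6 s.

On each constant-a segment, Δv = aΔt and Δx = v₀Δt + ½aΔt²; chain segment to segment.
0–2 s: v starts -3 cm/s; Δx = -3·2 + ½·-8·2² = -22 cm; v ends -19 cm/s.
2–6 s: v starts -19 cm/s; Δx = -19·4 + ½·9·4² = -4 cm; v ends 17 cm/s.
x(6) = -4 + Σ Δx = -30 cm.

-30 cm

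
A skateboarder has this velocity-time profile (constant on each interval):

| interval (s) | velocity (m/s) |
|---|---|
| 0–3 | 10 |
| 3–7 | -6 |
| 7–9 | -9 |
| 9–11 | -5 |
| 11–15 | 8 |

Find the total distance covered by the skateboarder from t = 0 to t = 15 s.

114 m

Total distance travelled is ∫|v| dt — sum the magnitudes of each area piece.
0–3 s: |10| × 3 = 30 m
3–7 s: |-6| × 4 = 24 m
7–9 s: |-9| × 2 = 18 m
9–11 s: |-5| × 2 = 10 m
11–15 s: |8| × 4 = 32 m
Total distance = 114 m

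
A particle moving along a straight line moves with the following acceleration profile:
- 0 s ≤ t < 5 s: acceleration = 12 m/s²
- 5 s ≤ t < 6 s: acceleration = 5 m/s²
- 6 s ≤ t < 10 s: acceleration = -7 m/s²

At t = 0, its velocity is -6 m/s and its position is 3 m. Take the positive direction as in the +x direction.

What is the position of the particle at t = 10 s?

On each constant-a segment, Δv = aΔt and Δx = v₀Δt + ½aΔt²; chain segment to segment.
0–5 s: v starts -6 m/s; Δx = -6·5 + ½·12·5² = 120 m; v ends 54 m/s.
5–6 s: v starts 54 m/s; Δx = 54·1 + ½·5·1² = 56.5 m; v ends 59 m/s.
6–10 s: v starts 59 m/s; Δx = 59·4 + ½·-7·4² = 180 m; v ends 31 m/s.
x(10) = 3 + Σ Δx = 359.5 m.

359.5 m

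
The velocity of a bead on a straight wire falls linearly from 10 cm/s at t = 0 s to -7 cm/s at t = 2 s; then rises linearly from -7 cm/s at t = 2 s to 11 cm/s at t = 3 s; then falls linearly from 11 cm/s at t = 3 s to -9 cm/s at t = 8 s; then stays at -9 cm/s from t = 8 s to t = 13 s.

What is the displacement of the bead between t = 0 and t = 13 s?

Net displacement equals the area under the velocity-time graph (areas below the axis count negative).
0–2 s: ½(10 + -7)(2) = 3 cm
2–3 s: ½(-7 + 11)(1) = 2 cm
3–8 s: ½(11 + -9)(5) = 5 cm
8–13 s: -9 × 5 = -45 cm
Net displacement = -35 cm

-35 cm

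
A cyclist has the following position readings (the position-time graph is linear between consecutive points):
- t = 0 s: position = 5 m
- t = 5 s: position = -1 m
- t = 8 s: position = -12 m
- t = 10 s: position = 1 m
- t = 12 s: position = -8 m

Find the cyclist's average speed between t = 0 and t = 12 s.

3.25 m/s

Average speed = (total path length)/(elapsed time); on a piecewise-linear x-t graph the path length is Σ|Δx|.
0–5 s: |Δx| = |-1 − 5| = 6 m
5–8 s: |Δx| = |-12 − -1| = 11 m
8–10 s: |Δx| = |1 − -12| = 13 m
10–12 s: |Δx| = |-8 − 1| = 9 m
Total path = 39 m; average speed = 39/12 = 3.25 m/s.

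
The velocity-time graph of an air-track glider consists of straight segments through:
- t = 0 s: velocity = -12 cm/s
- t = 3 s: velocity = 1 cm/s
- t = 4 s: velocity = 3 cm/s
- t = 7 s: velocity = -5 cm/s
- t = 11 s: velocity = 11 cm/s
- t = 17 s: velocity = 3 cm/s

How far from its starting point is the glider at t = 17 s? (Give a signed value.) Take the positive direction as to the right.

Net displacement equals the area under the velocity-time graph (areas below the axis count negative).
0–3 s: ½(-12 + 1)(3) = -16.5 cm
3–4 s: ½(1 + 3)(1) = 2 cm
4–7 s: ½(3 + -5)(3) = -3 cm
7–11 s: ½(-5 + 11)(4) = 12 cm
11–17 s: ½(11 + 3)(6) = 42 cm
Net displacement = 36.5 cm

36.5 cm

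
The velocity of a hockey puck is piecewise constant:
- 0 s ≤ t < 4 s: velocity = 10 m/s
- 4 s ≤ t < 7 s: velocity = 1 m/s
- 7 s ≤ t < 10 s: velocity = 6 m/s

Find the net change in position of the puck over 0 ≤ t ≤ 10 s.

Net displacement equals the area under the velocity-time graph (areas below the axis count negative).
0–4 s: 10 × 4 = 40 m
4–7 s: 1 × 3 = 3 m
7–10 s: 6 × 3 = 18 m
Net displacement = 61 m

61 m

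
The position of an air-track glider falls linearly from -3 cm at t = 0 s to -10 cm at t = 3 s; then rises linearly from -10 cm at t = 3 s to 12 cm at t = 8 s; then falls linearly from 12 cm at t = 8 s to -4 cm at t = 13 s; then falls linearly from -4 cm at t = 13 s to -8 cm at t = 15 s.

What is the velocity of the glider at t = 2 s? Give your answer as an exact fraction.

Velocity is the slope of the x-t graph on 0–3 s: (-10 − -3)/(3 − 0) = -7/3 cm/s.

-7/3 cm/s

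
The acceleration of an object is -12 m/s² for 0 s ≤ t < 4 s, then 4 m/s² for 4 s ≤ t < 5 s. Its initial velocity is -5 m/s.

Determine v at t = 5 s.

-49 m/s

Δv equals the area under the a-t graph; then v = v₀ + Δv.
0–4 s: -12 × 4 = -48 m/s
4–5 s: 4 × 1 = 4 m/s
Δv = -44 m/s, so v(5) = -5 + (-44) = -49 m/s.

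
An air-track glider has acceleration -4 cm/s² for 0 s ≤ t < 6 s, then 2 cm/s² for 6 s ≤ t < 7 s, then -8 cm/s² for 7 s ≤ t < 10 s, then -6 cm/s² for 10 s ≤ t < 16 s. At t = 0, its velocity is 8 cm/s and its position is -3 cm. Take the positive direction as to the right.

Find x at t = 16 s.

-456 cm

On each constant-a segment, Δv = aΔt and Δx = v₀Δt + ½aΔt²; chain segment to segment.
0–6 s: v starts 8 cm/s; Δx = 8·6 + ½·-4·6² = -24 cm; v ends -16 cm/s.
6–7 s: v starts -16 cm/s; Δx = -16·1 + ½·2·1² = -15 cm; v ends -14 cm/s.
7–10 s: v starts -14 cm/s; Δx = -14·3 + ½·-8·3² = -78 cm; v ends -38 cm/s.
10–16 s: v starts -38 cm/s; Δx = -38·6 + ½·-6·6² = -336 cm; v ends -74 cm/s.
x(16) = -3 + Σ Δx = -456 cm.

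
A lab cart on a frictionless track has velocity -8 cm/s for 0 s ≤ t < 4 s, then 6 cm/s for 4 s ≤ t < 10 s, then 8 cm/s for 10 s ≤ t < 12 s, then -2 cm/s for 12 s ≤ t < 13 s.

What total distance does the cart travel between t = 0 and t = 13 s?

86 cm

Total distance travelled is ∫|v| dt — sum the magnitudes of each area piece.
0–4 s: |-8| × 4 = 32 cm
4–10 s: |6| × 6 = 36 cm
10–12 s: |8| × 2 = 16 cm
12–13 s: |-2| × 1 = 2 cm
Total distance = 86 cm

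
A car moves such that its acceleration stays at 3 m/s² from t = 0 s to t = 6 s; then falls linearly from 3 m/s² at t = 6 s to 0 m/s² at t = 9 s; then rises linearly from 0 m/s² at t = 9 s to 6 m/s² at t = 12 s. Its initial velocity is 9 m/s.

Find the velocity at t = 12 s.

40.5 m/s

Δv equals the area under the a-t graph; then v = v₀ + Δv.
0–6 s: 3 × 6 = 18 m/s
6–9 s: ½(3 + 0)(3) = 4.5 m/s
9–12 s: ½(0 + 6)(3) = 9 m/s
Δv = 31.5 m/s, so v(12) = 9 + (31.5) = 40.5 m/s.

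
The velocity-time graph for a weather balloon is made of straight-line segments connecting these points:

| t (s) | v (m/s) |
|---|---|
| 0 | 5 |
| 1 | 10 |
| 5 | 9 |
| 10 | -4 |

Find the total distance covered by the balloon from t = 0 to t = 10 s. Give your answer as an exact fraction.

834/13 m

Total distance travelled is ∫|v| dt — sum the magnitudes of each area piece.
0–1 s: |½(5 + 10)(1)| = 7.5 m
1–5 s: |½(10 + 9)(4)| = 38 m
5–10 s: v = 0 at t = 110/13 s; triangle areas 405/26 + 40/13 = 485/26 m
Total distance = 834/13 m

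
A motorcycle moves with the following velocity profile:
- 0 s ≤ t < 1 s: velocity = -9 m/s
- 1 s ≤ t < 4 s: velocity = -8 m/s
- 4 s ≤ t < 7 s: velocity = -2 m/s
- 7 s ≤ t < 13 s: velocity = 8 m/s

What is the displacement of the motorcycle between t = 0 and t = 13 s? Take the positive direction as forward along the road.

9 m

Displacement is the signed area under the v-t curve.
0–1 s: -9 × 1 = -9 m
1–4 s: -8 × 3 = -24 m
4–7 s: -2 × 3 = -6 m
7–13 s: 8 × 6 = 48 m
Net displacement = 9 m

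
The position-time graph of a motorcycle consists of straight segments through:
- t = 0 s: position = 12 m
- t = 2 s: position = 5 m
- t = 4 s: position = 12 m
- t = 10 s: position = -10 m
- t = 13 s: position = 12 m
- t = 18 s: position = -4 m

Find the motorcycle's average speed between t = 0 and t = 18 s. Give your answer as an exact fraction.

Average speed = (total path length)/(elapsed time); on a piecewise-linear x-t graph the path length is Σ|Δx|.
0–2 s: |Δx| = |5 − 12| = 7 m
2–4 s: |Δx| = |12 − 5| = 7 m
4–10 s: |Δx| = |-10 − 12| = 22 m
10–13 s: |Δx| = |12 − -10| = 22 m
13–18 s: |Δx| = |-4 − 12| = 16 m
Total path = 74 m; average speed = 74/18 = 37/9 m/s.

37/9 m/s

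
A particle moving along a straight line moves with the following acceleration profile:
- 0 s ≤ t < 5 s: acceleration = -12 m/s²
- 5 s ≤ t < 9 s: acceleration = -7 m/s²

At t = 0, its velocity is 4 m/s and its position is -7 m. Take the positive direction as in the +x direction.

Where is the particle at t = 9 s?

On each constant-a segment, Δv = aΔt and Δx = v₀Δt + ½aΔt²; chain segment to segment.
0–5 s: v starts 4 m/s; Δx = 4·5 + ½·-12·5² = -130 m; v ends -56 m/s.
5–9 s: v starts -56 m/s; Δx = -56·4 + ½·-7·4² = -280 m; v ends -84 m/s.
x(9) = -7 + Σ Δx = -417 m.

-417 m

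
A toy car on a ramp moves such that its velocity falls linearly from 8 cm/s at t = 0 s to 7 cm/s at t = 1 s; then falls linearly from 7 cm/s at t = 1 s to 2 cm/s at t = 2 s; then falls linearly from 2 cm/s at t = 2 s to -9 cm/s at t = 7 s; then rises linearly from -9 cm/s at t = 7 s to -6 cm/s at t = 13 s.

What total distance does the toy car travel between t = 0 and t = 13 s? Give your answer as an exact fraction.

Total distance travelled is ∫|v| dt — sum the magnitudes of each area piece.
0–1 s: |½(8 + 7)(1)| = 7.5 cm
1–2 s: |½(7 + 2)(1)| = 4.5 cm
2–7 s: v = 0 at t = 32/11 s; triangle areas 10/11 + 405/22 = 425/22 cm
7–13 s: |½(-9 + -6)(6)| = 45 cm
Total distance = 1679/22 cm

1679/22 cm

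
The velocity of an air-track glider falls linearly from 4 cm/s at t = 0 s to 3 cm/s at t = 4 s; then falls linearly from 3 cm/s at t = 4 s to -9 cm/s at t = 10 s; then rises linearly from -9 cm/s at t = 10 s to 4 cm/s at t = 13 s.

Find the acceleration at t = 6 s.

Acceleration is the slope of the v-t graph on 4–10 s: (-9 − 3)/(10 − 4) = -2 cm/s².

-2 cm/s²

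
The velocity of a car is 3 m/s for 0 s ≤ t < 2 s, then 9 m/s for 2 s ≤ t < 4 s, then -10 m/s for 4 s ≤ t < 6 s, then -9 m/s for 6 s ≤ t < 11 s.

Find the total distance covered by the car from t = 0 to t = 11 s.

Distance (not displacement) is the total path length: add the absolute areas under v-t.
0–2 s: |3| × 2 = 6 m
2–4 s: |9| × 2 = 18 m
4–6 s: |-10| × 2 = 20 m
6–11 s: |-9| × 5 = 45 m
Total distance = 89 m

89 m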